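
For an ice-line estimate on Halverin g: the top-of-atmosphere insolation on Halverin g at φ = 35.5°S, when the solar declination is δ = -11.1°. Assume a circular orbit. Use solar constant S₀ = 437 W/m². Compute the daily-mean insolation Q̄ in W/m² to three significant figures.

cos H₀ = −tan(-35.5°) tan(-11.100°) = -0.1399, H₀ = 1.7112 rad.
Bracket: H₀ sin φ sin δ + cos φ cos δ sin H₀ = 1.7112×-0.58070×-0.19252 + 0.81412×0.98129×0.99016 = 0.191306 + 0.791027 = 0.982333.
Q̄ = (S₀/π) × [bracket] = (437/π) × 0.982333 = 136.6 W/m².

Q̄ ≈ 137 W/m²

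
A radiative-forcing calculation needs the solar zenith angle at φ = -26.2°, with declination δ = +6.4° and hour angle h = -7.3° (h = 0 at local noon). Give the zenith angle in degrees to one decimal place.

θ_z = 33.4°

cos θ_z = sin φ sin δ + cos φ cos δ cos h = -0.049214 + 0.884439 = 0.835225.
θ_z = arccos(0.835225) = 33.4°.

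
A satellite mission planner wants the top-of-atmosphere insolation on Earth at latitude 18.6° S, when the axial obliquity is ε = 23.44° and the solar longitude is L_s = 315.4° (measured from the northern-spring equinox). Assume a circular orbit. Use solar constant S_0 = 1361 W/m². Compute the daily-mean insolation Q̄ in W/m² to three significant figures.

Solar declination: sin δ = sin ε · sin L_s = sin 23.44° × sin 315.4° = -0.27931, so δ = -16.219°.
cos h₀ = −tan(-18.6°) tan(-16.219°) = -0.0979, h₀ = 1.6688 rad.
Bracket: h₀ sin ϕ sin δ + cos ϕ cos δ sin h₀ = 1.6688×-0.31896×-0.27931 + 0.94777×0.96020×0.99520 = 0.148671 + 0.905681 = 1.054352.
Q̄ = (S_0/π) × [bracket] = (1361/π) × 1.054352 = 456.8 W/m².

Q̄ ≈ 457 W/m²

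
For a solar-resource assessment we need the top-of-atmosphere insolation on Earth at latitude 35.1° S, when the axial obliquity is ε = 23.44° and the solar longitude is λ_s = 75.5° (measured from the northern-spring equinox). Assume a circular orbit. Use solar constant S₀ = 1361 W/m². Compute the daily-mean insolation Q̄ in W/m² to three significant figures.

Q̄ ≈ 191 W/m²

Solar declination: sin δ = sin ε · sin λ_s = sin 23.44° × sin 75.5° = 0.38512, so δ = +22.651°.
cos H₀ = −tan(-35.1°) tan(+22.651°) = 0.2933, H₀ = 1.2731 rad.
Bracket: H₀ sin φ sin δ + cos φ cos δ sin H₀ = 1.2731×-0.57501×0.38512 + 0.81815×0.92287×0.95602 = -0.281925 + 0.721839 = 0.439914.
Q̄ = (S₀/π) × [bracket] = (1361/π) × 0.439914 = 190.6 W/m².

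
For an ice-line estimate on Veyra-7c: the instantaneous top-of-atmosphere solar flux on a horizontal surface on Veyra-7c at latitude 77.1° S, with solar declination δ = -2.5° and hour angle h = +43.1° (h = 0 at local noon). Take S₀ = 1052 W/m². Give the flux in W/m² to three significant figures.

cos θ_z = sin φ sin δ + cos φ cos δ cos h = 0.042518 + 0.162854 = 0.205372.
Flux = S₀ · cos θ_z = 1052 × 0.205372 = 216.1 W/m².

216 W/m²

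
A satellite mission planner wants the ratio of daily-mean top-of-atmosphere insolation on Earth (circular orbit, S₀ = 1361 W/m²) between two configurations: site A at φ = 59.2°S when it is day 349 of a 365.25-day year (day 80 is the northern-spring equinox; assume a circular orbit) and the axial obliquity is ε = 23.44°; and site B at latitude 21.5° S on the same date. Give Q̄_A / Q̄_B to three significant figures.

Q̄_A / Q̄_B ≈ 1.04

— Configuration A (φ=-59.2°):
Solar longitude: λ_s = 360° × (349 − 80)/365.25 = 265.133°.
sin δ = sin 23.44° × sin 265.133° = -0.39635, so δ = -23.350°.
cos H₀ = −tan(-59.2°) tan(-23.350°) = -0.7242, H₀ = 2.3807 rad.
Bracket: H₀ sin φ sin δ + cos φ cos δ sin H₀ = 2.3807×-0.85896×-0.39635 + 0.51204×0.91810×0.68958 = 0.810506 + 0.324174 = 1.134680.
Q̄ = (S₀/π) × [bracket] = (1361/π) × 1.134680 = 491.57 W/m².
— Configuration B (φ=-21.5°):
cos H₀ = −tan(-21.5°) tan(-23.350°) = -0.1701, H₀ = 1.7417 rad.
Bracket: H₀ sin φ sin δ + cos φ cos δ sin H₀ = 1.7417×-0.36650×-0.39635 + 0.93042×0.91810×0.98543 = 0.253003 + 0.841773 = 1.094776.
Q̄ = (S₀/π) × [bracket] = (1361/π) × 1.094776 = 474.28 W/m².
Ratio Q̄_A / Q̄_B = 491.57 / 474.28 = 1.036.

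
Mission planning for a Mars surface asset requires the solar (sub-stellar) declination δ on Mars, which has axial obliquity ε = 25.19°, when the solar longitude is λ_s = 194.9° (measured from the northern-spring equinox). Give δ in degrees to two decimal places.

δ = -6.28°

sin δ = sin ε · sin λ_s = sin 25.19° × sin 194.9° = -0.109441.
δ = arcsin(-0.109441) = -6.28°.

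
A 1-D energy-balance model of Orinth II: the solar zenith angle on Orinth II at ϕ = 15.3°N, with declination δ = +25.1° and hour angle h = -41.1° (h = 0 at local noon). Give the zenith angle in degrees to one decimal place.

cos θ_z = sin ϕ sin δ + cos ϕ cos δ cos h = 0.111935 + 0.658217 = 0.770152.
θ_z = arccos(0.770152) = 39.6°.

θ_z = 39.6°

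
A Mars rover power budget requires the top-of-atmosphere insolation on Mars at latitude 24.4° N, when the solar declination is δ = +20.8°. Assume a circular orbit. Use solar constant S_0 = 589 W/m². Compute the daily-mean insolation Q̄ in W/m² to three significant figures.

cos h₀ = −tan(+24.4°) tan(+20.800°) = -0.1723, h₀ = 1.7440 rad.
Bracket: h₀ sin ϕ sin δ + cos ϕ cos δ sin h₀ = 1.7440×0.41310×0.35511 + 0.91068×0.93483×0.98504 = 0.255838 + 0.838595 = 1.094433.
Q̄ = (S_0/π) × [bracket] = (589/π) × 1.094433 = 205.2 W/m².

Q̄ ≈ 205 W/m²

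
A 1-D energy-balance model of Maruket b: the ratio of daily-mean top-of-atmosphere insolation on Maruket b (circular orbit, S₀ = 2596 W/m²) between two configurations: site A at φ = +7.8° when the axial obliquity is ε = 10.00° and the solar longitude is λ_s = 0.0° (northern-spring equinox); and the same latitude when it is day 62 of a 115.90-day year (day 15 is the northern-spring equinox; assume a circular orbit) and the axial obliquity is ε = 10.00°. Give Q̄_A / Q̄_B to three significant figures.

— Configuration A (φ=+7.8°):
Solar declination: sin δ = sin ε · sin λ_s = sin 10.00° × sin 0.0° = 0.00000, so δ = +0.000°.
cos H₀ = −tan(+7.8°) tan(+0.000°) = -0.0000, H₀ = 1.5708 rad.
Bracket: H₀ sin φ sin δ + cos φ cos δ sin H₀ = 1.5708×0.13572×0.00000 + 0.99075×1.00000×1.00000 = 0.000000 + 0.990750 = 0.990750.
Q̄ = (S₀/π) × [bracket] = (2596/π) × 0.990750 = 818.69 W/m².
— Configuration B (φ=+7.8°):
Solar longitude: λ_s = 360° × (62 − 15)/115.90 = 145.988°.
sin δ = sin 10.00° × sin 145.988° = 0.09713, so δ = +5.574°.
cos H₀ = −tan(+7.8°) tan(+5.574°) = -0.0134, H₀ = 1.5842 rad.
Bracket: H₀ sin φ sin δ + cos φ cos δ sin H₀ = 1.5842×0.13572×0.09713 + 0.99075×0.99527×0.99991 = 0.020884 + 0.985975 = 1.006859.
Q̄ = (S₀/π) × [bracket] = (2596/π) × 1.006859 = 832.00 W/m².
Ratio Q̄_A / Q̄_B = 818.69 / 832.00 = 0.9840.

Q̄_A / Q̄_B ≈ 0.984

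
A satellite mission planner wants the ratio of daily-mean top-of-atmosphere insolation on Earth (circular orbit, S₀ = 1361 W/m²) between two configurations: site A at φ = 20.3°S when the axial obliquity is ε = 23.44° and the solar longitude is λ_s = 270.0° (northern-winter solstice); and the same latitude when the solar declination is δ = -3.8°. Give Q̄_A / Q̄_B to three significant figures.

— Configuration A (φ=-20.3°):
Solar declination: sin δ = sin ε · sin λ_s = sin 23.44° × sin 270.0° = -0.39779, so δ = -23.440°.
cos H₀ = −tan(-20.3°) tan(-23.440°) = -0.1604, H₀ = 1.7319 rad.
Bracket: H₀ sin φ sin δ + cos φ cos δ sin H₀ = 1.7319×-0.34694×-0.39779 + 0.93789×0.91748×0.98706 = 0.239018 + 0.849361 = 1.088379.
Q̄ = (S₀/π) × [bracket] = (1361/π) × 1.088379 = 471.51 W/m².
— Configuration B (φ=-20.3°):
cos H₀ = −tan(-20.3°) tan(-3.800°) = -0.0246, H₀ = 1.5954 rad.
Bracket: H₀ sin φ sin δ + cos φ cos δ sin H₀ = 1.5954×-0.34694×-0.06627 + 0.93789×0.99780×0.99970 = 0.036681 + 0.935546 = 0.972227.
Q̄ = (S₀/π) × [bracket] = (1361/π) × 0.972227 = 421.19 W/m².
Ratio Q̄_A / Q̄_B = 471.51 / 421.19 = 1.119.

Q̄_A / Q̄_B ≈ 1.12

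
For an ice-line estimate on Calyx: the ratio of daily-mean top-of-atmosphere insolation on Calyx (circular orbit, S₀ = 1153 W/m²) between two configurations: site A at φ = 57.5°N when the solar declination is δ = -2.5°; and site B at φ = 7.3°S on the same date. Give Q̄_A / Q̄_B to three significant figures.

Q̄_A / Q̄_B ≈ 0.480

— Configuration A (φ=+57.5°):
cos H₀ = −tan(+57.5°) tan(-2.500°) = 0.0685, H₀ = 1.5022 rad.
Bracket: H₀ sin φ sin δ + cos φ cos δ sin H₀ = 1.5022×0.84339×-0.04362 + 0.53730×0.99905×0.99765 = -0.055264 + 0.535528 = 0.480264.
Q̄ = (S₀/π) × [bracket] = (1153/π) × 0.480264 = 176.26 W/m².
— Configuration B (φ=-7.3°):
cos H₀ = −tan(-7.3°) tan(-2.500°) = -0.0056, H₀ = 1.5764 rad.
Bracket: H₀ sin φ sin δ + cos φ cos δ sin H₀ = 1.5764×-0.12706×-0.04362 + 0.99189×0.99905×0.99998 = 0.008737 + 0.990928 = 0.999665.
Q̄ = (S₀/π) × [bracket] = (1153/π) × 0.999665 = 366.89 W/m².
Ratio Q̄_A / Q̄_B = 176.26 / 366.89 = 0.4804.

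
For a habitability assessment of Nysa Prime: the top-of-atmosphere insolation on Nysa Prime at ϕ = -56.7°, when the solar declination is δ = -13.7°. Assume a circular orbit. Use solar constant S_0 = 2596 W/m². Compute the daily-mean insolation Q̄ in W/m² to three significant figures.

Q̄ ≈ 728 W/m²

cos h₀ = −tan(-56.7°) tan(-13.700°) = -0.3711, h₀ = 1.9510 rad.
Bracket: h₀ sin ϕ sin δ + cos ϕ cos δ sin h₀ = 1.9510×-0.83581×-0.23684 + 0.54902×0.97155×0.92859 = 0.386207 + 0.495310 = 0.881517.
Q̄ = (S_0/π) × [bracket] = (2596/π) × 0.881517 = 728.4 W/m².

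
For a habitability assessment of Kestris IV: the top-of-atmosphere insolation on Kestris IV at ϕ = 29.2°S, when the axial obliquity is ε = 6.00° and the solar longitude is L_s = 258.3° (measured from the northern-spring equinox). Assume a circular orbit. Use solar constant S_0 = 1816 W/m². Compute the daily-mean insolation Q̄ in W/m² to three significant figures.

Q̄ ≈ 548 W/m²

Solar declination: sin δ = sin ε · sin L_s = sin 6.00° × sin 258.3° = -0.10236, so δ = -5.875°.
cos h₀ = −tan(-29.2°) tan(-5.875°) = -0.0575, h₀ = 1.6283 rad.
Bracket: h₀ sin ϕ sin δ + cos ϕ cos δ sin h₀ = 1.6283×-0.48786×-0.10236 + 0.87292×0.99475×0.99835 = 0.081313 + 0.866904 = 0.948217.
Q̄ = (S_0/π) × [bracket] = (1816/π) × 0.948217 = 548.1 W/m².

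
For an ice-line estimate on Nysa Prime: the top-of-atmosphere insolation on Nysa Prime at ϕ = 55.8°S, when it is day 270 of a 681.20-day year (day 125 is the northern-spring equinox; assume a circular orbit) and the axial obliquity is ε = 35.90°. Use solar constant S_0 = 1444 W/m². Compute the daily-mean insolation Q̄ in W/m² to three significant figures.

Solar longitude: L_s = 360° × (270 − 125)/681.20 = 76.629°.
sin δ = sin 35.90° × sin 76.629° = 0.57048, so δ = +34.784°.
cos h₀ = −tan(-55.8°) tan(+34.784°) = 1.0221 ≥ 1 ⇒ polar night, h₀ = 0 and Q̄ = 0.

Q̄ ≈ 0.00 W/m²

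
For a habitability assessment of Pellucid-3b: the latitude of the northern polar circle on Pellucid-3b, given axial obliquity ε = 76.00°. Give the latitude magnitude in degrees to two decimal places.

14.00°

The polar circle is the lowest latitude that experiences at least one full rotation of continuous daylight at the northern-summer solstice; it lies at |φ| = 90° − ε = 90° − 76.00° = 14.00°.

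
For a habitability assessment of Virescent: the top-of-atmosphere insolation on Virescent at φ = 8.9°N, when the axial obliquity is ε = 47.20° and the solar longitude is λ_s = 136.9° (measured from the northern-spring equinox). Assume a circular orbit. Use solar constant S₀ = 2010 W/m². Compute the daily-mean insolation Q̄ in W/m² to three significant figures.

Q̄ ≈ 627 W/m²

Solar declination: sin δ = sin ε · sin λ_s = sin 47.20° × sin 136.9° = 0.50134, so δ = +30.089°.
cos H₀ = −tan(+8.9°) tan(+30.089°) = -0.0907, H₀ = 1.6617 rad.
Bracket: H₀ sin φ sin δ + cos φ cos δ sin H₀ = 1.6617×0.15471×0.50134 + 0.98796×0.86525×0.99588 = 0.128885 + 0.851310 = 0.980195.
Q̄ = (S₀/π) × [bracket] = (2010/π) × 0.980195 = 627.1 W/m².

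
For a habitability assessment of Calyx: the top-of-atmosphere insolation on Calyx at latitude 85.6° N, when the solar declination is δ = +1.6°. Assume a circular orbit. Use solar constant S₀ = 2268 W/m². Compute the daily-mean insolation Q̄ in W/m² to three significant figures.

cos H₀ = −tan(+85.6°) tan(+1.600°) = -0.3630, H₀ = 1.9423 rad.
Bracket: H₀ sin φ sin δ + cos φ cos δ sin H₀ = 1.9423×0.99705×0.02792 + 0.07672×0.99961×0.93178 = 0.054069 + 0.071458 = 0.125527.
Q̄ = (S₀/π) × [bracket] = (2268/π) × 0.125527 = 90.62 W/m².

Q̄ ≈ 90.6 W/m²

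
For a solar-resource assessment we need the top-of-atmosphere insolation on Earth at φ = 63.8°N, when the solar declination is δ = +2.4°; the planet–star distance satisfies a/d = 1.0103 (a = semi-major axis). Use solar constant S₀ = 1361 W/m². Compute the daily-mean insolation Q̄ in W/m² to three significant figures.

cos H₀ = −tan(+63.8°) tan(+2.400°) = -0.0852, H₀ = 1.6561 rad.
Bracket: H₀ sin φ sin δ + cos φ cos δ sin H₀ = 1.6561×0.89726×0.04188 + 0.44151×0.99912×0.99637 = 0.062232 + 0.439520 = 0.501752.
Inverse-square distance factor (a/d)² = 1.0103² = 1.020706.
Q̄ = (S₀/π) × 1.020706 × [bracket] = (1361/π) × 1.020706 × 0.501752 = 221.9 W/m².

Q̄ ≈ 222 W/m²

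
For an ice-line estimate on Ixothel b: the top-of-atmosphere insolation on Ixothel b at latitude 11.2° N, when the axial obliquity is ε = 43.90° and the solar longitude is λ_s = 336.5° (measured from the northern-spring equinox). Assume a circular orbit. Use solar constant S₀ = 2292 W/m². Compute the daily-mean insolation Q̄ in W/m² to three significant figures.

Q̄ ≈ 627 W/m²

Solar declination: sin δ = sin ε · sin λ_s = sin 43.90° × sin 336.5° = -0.27649, so δ = -16.051°.
cos H₀ = −tan(+11.2°) tan(-16.051°) = 0.0570, H₀ = 1.5138 rad.
Bracket: H₀ sin φ sin δ + cos φ cos δ sin H₀ = 1.5138×0.19423×-0.27649 + 0.98096×0.96102×0.99838 = -0.081295 + 0.941195 = 0.859900.
Q̄ = (S₀/π) × [bracket] = (2292/π) × 0.859900 = 627.4 W/m².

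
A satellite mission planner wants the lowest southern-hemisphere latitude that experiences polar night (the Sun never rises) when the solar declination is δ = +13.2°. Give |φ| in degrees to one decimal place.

Polar night requires cos H₀ = −tan φ tan δ ≥ 1, i.e. tan φ tan δ ≤ −1.
The boundary is |tan φ| · |tan δ| = 1, so |φ| = 90° − |δ| = 90° − 13.2° = 76.8° in the southern hemisphere.

|φ| = 76.8°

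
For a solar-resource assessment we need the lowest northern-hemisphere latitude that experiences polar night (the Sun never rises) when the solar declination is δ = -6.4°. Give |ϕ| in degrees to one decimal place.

|ϕ| = 83.6°

Polar night requires cos h₀ = −tan ϕ tan δ ≥ 1, i.e. tan ϕ tan δ ≤ −1.
The boundary is |tan ϕ| · |tan δ| = 1, so |ϕ| = 90° − |δ| = 90° − 6.4° = 83.6° in the northern hemisphere.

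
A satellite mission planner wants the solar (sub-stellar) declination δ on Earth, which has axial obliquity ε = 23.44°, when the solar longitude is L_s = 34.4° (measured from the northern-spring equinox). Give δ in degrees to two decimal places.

sin δ = sin ε · sin L_s = sin 23.44° × sin 34.4° = 0.224737.
δ = arcsin(0.224737) = +12.99°.

δ = +12.99°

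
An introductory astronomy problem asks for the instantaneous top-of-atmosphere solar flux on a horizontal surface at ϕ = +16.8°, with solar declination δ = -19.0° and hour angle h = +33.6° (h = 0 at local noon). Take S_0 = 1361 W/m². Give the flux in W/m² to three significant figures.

cos θ_z = sin ϕ sin δ + cos ϕ cos δ cos h = -0.094100 + 0.753930 = 0.659830.
Flux = S_0 · cos θ_z = 1361 × 0.659830 = 898.0 W/m².

898 W/m²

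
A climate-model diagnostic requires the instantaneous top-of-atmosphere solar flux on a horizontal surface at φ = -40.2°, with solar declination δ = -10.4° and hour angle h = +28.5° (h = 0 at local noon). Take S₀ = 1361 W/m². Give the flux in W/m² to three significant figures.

cos θ_z = sin φ sin δ + cos φ cos δ cos h = 0.116517 + 0.660210 = 0.776727.
Flux = S₀ · cos θ_z = 1361 × 0.776727 = 1057 W/m².

1.06e+03 W/m²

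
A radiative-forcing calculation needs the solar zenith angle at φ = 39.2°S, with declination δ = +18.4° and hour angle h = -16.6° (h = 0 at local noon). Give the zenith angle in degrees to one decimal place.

cos θ_z = sin φ sin δ + cos φ cos δ cos h = -0.199499 + 0.704680 = 0.505181.
θ_z = arccos(0.505181) = 59.7°.

θ_z = 59.7°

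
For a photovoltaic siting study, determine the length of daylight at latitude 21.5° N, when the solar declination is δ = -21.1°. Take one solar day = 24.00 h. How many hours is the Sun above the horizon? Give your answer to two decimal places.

10.83 h

cos H₀ = −tan φ · tan δ = −tan(+21.5°) × tan(-21.100°) = 0.1520, so H₀ = 1.4182 rad = 81.26°.
Daylight = 2H₀/(2π) × 24.00 h = (1.4182/π) × 24.00 = 10.83 h.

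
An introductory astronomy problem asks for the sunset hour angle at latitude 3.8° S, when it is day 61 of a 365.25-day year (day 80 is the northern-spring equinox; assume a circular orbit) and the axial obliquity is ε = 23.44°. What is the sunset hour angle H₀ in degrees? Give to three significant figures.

H₀ = 90.5°

Solar longitude: λ_s = 360° × (61 − 80)/365.25 = -18.727°, i.e. -18.727° + 360° = 341.273°.
sin δ = sin 23.44° × sin 341.273° = -0.12771, so δ = -7.337°.
cos H₀ = −tan φ · tan δ = −tan(-3.8°) × tan(-7.337°) = -0.0086, so H₀ = 1.5793 rad = 90.49°.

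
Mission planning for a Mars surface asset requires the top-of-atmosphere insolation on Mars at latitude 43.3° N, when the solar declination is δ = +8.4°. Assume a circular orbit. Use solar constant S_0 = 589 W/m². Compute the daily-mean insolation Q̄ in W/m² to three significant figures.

cos h₀ = −tan(+43.3°) tan(+8.400°) = -0.1392, h₀ = 1.7104 rad.
Bracket: h₀ sin ϕ sin δ + cos ϕ cos δ sin h₀ = 1.7104×0.68582×0.14608 + 0.72777×0.98927×0.99027 = 0.171356 + 0.712956 = 0.884312.
Q̄ = (S_0/π) × [bracket] = (589/π) × 0.884312 = 165.8 W/m².

Q̄ ≈ 166 W/m²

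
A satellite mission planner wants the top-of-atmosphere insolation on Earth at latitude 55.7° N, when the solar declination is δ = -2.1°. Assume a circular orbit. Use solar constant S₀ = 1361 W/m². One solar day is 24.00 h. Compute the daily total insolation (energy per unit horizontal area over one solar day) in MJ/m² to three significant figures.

19.3 MJ/m²

cos H₀ = −tan(+55.7°) tan(-2.100°) = 0.0538, H₀ = 1.5170 rad.
Bracket: H₀ sin φ sin δ + cos φ cos δ sin H₀ = 1.5170×0.82610×-0.03664 + 0.56353×0.99933×0.99855 = -0.045917 + 0.562336 = 0.516419.
Q̄ = (S₀/π) × [bracket] = (1361/π) × 0.516419 = 223.72 W/m².
Daily total = Q̄ × 24.00 h × 3600 s/h = 223.72 × 24.00 × 3600 / 10⁶ = 19.33 MJ/m².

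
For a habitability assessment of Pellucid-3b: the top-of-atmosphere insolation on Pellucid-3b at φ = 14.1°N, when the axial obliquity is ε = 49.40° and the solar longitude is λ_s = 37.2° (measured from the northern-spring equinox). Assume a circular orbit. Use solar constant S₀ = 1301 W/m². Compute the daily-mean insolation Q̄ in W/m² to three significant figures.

Solar declination: sin δ = sin ε · sin λ_s = sin 49.40° × sin 37.2° = 0.45905, so δ = +27.326°.
cos H₀ = −tan(+14.1°) tan(+27.326°) = -0.1298, H₀ = 1.7010 rad.
Bracket: H₀ sin φ sin δ + cos φ cos δ sin H₀ = 1.7010×0.24362×0.45905 + 0.96987×0.88841×0.99154 = 0.190229 + 0.854353 = 1.044582.
Q̄ = (S₀/π) × [bracket] = (1301/π) × 1.044582 = 432.6 W/m².

Q̄ ≈ 433 W/m²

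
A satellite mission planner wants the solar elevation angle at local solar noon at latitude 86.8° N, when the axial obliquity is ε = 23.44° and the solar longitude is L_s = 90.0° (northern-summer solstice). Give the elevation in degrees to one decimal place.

Solar declination: sin δ = sin ε · sin L_s = sin 23.44° × sin 90.0° = 0.39779, so δ = +23.440°.
At local noon the hour angle is zero, so the zenith angle equals |ϕ − δ| = |+86.8° − (+23.440°)| = 63.360°.
Elevation = 90° − 63.360° = 26.6°.

26.6°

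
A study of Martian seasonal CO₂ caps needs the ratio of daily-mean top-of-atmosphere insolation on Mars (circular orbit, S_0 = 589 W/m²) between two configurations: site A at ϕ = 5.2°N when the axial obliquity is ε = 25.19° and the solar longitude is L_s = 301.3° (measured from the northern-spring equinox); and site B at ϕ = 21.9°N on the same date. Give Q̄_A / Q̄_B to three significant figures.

Q̄_A / Q̄_B ≈ 1.32

— Configuration A (ϕ=+5.2°):
Solar declination: sin δ = sin ε · sin L_s = sin 25.19° × sin 301.3° = -0.36368, so δ = -21.326°.
cos h₀ = −tan(+5.2°) tan(-21.326°) = 0.0355, h₀ = 1.5353 rad.
Bracket: h₀ sin ϕ sin δ + cos ϕ cos δ sin h₀ = 1.5353×0.09063×-0.36368 + 0.99588×0.93153×0.99937 = -0.050604 + 0.927108 = 0.876504.
Q̄ = (S_0/π) × [bracket] = (589/π) × 0.876504 = 164.33 W/m².
— Configuration B (ϕ=+21.9°):
cos h₀ = −tan(+21.9°) tan(-21.326°) = 0.1569, h₀ = 1.4132 rad.
Bracket: h₀ sin ϕ sin δ + cos ϕ cos δ sin h₀ = 1.4132×0.37299×-0.36368 + 0.92784×0.93153×0.98761 = -0.191699 + 0.853602 = 0.661903.
Q̄ = (S_0/π) × [bracket] = (589/π) × 0.661903 = 124.10 W/m².
Ratio Q̄_A / Q̄_B = 164.33 / 124.10 = 1.324.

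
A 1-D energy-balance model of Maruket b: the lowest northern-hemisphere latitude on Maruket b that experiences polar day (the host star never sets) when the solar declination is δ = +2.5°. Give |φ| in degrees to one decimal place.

Polar day requires cos H₀ = −tan φ tan δ ≤ −1, i.e. tan φ tan δ ≥ 1.
The boundary is |tan φ| · |tan δ| = 1, so |φ| = 90° − |δ| = 90° − 2.5° = 87.5° in the northern hemisphere.

|φ| = 87.5°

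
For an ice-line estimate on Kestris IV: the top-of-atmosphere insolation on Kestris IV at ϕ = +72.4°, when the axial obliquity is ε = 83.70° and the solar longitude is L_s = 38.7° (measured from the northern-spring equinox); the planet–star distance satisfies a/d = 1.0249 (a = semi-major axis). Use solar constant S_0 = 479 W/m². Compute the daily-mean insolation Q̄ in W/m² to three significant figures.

Q̄ ≈ 298 W/m²

Solar declination: sin δ = sin ε · sin L_s = sin 83.70° × sin 38.7° = 0.62147, so δ = +38.423°.
cos h₀ = −tan(+72.4°) tan(+38.423°) = -2.5007 ≤ −1 ⇒ polar day, h₀ = π.
Bracket: h₀ sin ϕ sin δ + cos ϕ cos δ sin h₀ = 3.1416×0.95319×0.62147 + 0.30237×0.78344×0.00000 = 1.861018 + 0.000000 = 1.861018.
Inverse-square distance factor (a/d)² = 1.0249² = 1.050420.
Q̄ = (S_0/π) × 1.050420 × [bracket] = (479/π) × 1.050420 × 1.861018 = 298.1 W/m².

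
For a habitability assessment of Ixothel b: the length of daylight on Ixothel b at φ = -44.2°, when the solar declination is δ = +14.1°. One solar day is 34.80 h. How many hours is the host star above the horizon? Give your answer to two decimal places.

cos H₀ = −tan φ · tan δ = −tan(-44.2°) × tan(+14.100°) = 0.2443, so H₀ = 1.3240 rad = 75.86°.
Daylight = 2H₀/(2π) × 34.80 h = (1.3240/π) × 34.80 = 14.67 h.

14.67 h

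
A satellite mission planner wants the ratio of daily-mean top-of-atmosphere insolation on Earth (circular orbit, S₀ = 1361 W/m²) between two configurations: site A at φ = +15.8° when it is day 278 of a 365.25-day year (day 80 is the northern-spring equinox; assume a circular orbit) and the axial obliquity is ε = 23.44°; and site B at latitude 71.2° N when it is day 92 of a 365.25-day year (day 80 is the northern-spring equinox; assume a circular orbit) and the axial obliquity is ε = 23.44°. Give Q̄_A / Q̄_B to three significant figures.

Q̄_A / Q̄_B ≈ 2.02

— Configuration A (φ=+15.8°):
Solar longitude: λ_s = 360° × (278 − 80)/365.25 = 195.154°.
sin δ = sin 23.44° × sin 195.154° = -0.10399, so δ = -5.969°.
cos H₀ = −tan(+15.8°) tan(-5.969°) = 0.0296, H₀ = 1.5412 rad.
Bracket: H₀ sin φ sin δ + cos φ cos δ sin H₀ = 1.5412×0.27228×-0.10399 + 0.96222×0.99458×0.99956 = -0.043638 + 0.956584 = 0.912946.
Q̄ = (S₀/π) × [bracket] = (1361/π) × 0.912946 = 395.51 W/m².
— Configuration B (φ=+71.2°):
Solar longitude: λ_s = 360° × (92 − 80)/365.25 = 11.828°.
sin δ = sin 23.44° × sin 11.828° = 0.08153, so δ = +4.677°.
cos H₀ = −tan(+71.2°) tan(+4.677°) = -0.2403, H₀ = 1.8135 rad.
Bracket: H₀ sin φ sin δ + cos φ cos δ sin H₀ = 1.8135×0.94665×0.08153 + 0.32227×0.99667×0.97070 = 0.139967 + 0.311786 = 0.451753.
Q̄ = (S₀/π) × [bracket] = (1361/π) × 0.451753 = 195.71 W/m².
Ratio Q̄_A / Q̄_B = 395.51 / 195.71 = 2.021.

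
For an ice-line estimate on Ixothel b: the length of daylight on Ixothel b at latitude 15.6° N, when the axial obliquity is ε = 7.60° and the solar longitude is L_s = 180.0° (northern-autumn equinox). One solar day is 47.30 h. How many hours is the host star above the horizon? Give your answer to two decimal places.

Solar declination: sin δ = sin ε · sin L_s = sin 7.60° × sin 180.0° = 0.00000, so δ = +0.000°.
cos h₀ = −tan ϕ · tan δ = −tan(+15.6°) × tan(+0.000°) = -0.0000, so h₀ = 1.5708 rad = 90.00°.
Daylight = 2h₀/(2π) × 47.30 h = (1.5708/π) × 47.30 = 23.65 h.

23.65 h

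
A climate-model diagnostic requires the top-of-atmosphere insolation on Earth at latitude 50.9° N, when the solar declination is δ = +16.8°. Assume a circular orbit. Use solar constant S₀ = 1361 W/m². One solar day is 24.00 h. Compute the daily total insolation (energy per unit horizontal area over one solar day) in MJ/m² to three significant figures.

cos H₀ = −tan(+50.9°) tan(+16.800°) = -0.3715, H₀ = 1.9514 rad.
Bracket: H₀ sin φ sin δ + cos φ cos δ sin H₀ = 1.9514×0.77605×0.28903 + 0.63068×0.95732×0.92843 = 0.437702 + 0.560551 = 0.998253.
Q̄ = (S₀/π) × [bracket] = (1361/π) × 0.998253 = 432.46 W/m².
Daily total = Q̄ × 24.00 h × 3600 s/h = 432.46 × 24.00 × 3600 / 10⁶ = 37.36 MJ/m².

37.4 MJ/m²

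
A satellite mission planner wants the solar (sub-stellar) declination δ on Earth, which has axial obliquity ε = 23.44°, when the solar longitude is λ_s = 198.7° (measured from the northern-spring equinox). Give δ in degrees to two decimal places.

sin δ = sin ε · sin λ_s = sin 23.44° × sin 198.7° = -0.127536.
δ = arcsin(-0.127536) = -7.33°.

δ = -7.33°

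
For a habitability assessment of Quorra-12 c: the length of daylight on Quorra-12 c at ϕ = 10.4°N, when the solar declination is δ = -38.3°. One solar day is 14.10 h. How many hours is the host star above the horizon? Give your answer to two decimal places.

cos h₀ = −tan ϕ · tan δ = −tan(+10.4°) × tan(-38.300°) = 0.1449, so h₀ = 1.4253 rad = 81.67°.
Daylight = 2h₀/(2π) × 14.10 h = (1.4253/π) × 14.10 = 6.40 h.

6.40 h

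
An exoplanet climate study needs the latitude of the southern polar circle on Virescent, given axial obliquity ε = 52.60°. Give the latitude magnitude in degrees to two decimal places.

The polar circle is the lowest latitude that experiences at least one full rotation of continuous darkness at the northern-summer solstice; it lies at |ϕ| = 90° − ε = 90° − 52.60° = 37.40°.

37.40°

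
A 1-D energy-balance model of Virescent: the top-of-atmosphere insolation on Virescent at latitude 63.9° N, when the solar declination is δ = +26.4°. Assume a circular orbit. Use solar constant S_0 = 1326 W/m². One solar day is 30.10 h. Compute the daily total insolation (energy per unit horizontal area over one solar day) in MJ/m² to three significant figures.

57.4 MJ/m²

cos h₀ = −tan(+63.9°) tan(+26.400°) = -1.0133 ≤ −1 ⇒ polar day, h₀ = π.
Bracket: h₀ sin ϕ sin δ + cos ϕ cos δ sin h₀ = 3.1416×0.89803×0.44464 + 0.43994×0.89571×0.00000 = 1.254441 + 0.000000 = 1.254441.
Q̄ = (S_0/π) × [bracket] = (1326/π) × 1.254441 = 529.47 W/m².
Daily total = Q̄ × 30.10 h × 3600 s/h = 529.47 × 30.10 × 3600 / 10⁶ = 57.37 MJ/m².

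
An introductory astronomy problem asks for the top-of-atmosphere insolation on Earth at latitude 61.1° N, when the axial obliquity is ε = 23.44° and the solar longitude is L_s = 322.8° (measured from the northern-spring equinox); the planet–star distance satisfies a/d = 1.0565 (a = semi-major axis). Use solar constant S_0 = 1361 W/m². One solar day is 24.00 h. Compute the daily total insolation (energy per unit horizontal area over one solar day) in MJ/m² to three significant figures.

7.79 MJ/m²

Solar declination: sin δ = sin ε · sin L_s = sin 23.44° × sin 322.8° = -0.24050, so δ = -13.916°.
cos h₀ = −tan(+61.1°) tan(-13.916°) = 0.4488, h₀ = 1.1053 rad.
Bracket: h₀ sin ϕ sin δ + cos ϕ cos δ sin h₀ = 1.1053×0.87546×-0.24050 + 0.48328×0.97065×0.89361 = -0.232719 + 0.419189 = 0.186470.
Inverse-square distance factor (a/d)² = 1.0565² = 1.116192.
Q̄ = (S_0/π) × 1.116192 × [bracket] = (1361/π) × 1.116192 × 0.186470 = 90.169 W/m².
Daily total = Q̄ × 24.00 h × 3600 s/h = 90.169 × 24.00 × 3600 / 10⁶ = 7.791 MJ/m².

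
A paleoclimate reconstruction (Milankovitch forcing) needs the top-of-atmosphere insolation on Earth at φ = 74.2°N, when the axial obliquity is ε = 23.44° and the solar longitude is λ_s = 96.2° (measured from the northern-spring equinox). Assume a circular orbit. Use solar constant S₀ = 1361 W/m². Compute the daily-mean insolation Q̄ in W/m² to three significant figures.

Solar declination: sin δ = sin ε · sin λ_s = sin 23.44° × sin 96.2° = 0.39546, so δ = +23.295°.
cos H₀ = −tan(+74.2°) tan(+23.295°) = -1.5216 ≤ −1 ⇒ polar day, H₀ = π.
Bracket: H₀ sin φ sin δ + cos φ cos δ sin H₀ = 3.1416×0.96222×0.39546 + 0.27228×0.91848×0.00000 = 1.195440 + 0.000000 = 1.195440.
Q̄ = (S₀/π) × [bracket] = (1361/π) × 1.195440 = 517.9 W/m².

Q̄ ≈ 518 W/m²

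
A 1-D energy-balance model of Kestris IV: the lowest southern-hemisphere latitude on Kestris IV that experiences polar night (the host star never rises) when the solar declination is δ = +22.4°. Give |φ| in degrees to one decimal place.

Polar night requires cos H₀ = −tan φ tan δ ≥ 1, i.e. tan φ tan δ ≤ −1.
The boundary is |tan φ| · |tan δ| = 1, so |φ| = 90° − |δ| = 90° − 22.4° = 67.6° in the southern hemisphere.

|φ| = 67.6°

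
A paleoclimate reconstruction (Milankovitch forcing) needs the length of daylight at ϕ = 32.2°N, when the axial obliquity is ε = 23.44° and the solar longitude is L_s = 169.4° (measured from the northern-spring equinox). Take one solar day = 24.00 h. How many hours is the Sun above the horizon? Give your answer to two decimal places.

12.35 h

Solar declination: sin δ = sin ε · sin L_s = sin 23.44° × sin 169.4° = 0.07317, so δ = +4.196°.
cos h₀ = −tan ϕ · tan δ = −tan(+32.2°) × tan(+4.196°) = -0.0462, so h₀ = 1.6170 rad = 92.65°.
Daylight = 2h₀/(2π) × 24.00 h = (1.6170/π) × 24.00 = 12.35 h.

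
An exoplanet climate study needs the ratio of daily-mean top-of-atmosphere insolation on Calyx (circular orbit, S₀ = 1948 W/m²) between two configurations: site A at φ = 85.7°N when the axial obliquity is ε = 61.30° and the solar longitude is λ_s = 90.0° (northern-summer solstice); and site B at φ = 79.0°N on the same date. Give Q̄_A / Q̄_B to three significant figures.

Q̄_A / Q̄_B ≈ 1.02

— Configuration A (φ=+85.7°):
Solar declination: sin δ = sin ε · sin λ_s = sin 61.30° × sin 90.0° = 0.87715, so δ = +61.300°.
cos H₀ = −tan(+85.7°) tan(+61.300°) = -24.2922 ≤ −1 ⇒ polar day, H₀ = π.
Bracket: H₀ sin φ sin δ + cos φ cos δ sin H₀ = 3.1416×0.99719×0.87715 + 0.07498×0.48022×0.00000 = 2.747911 + 0.000000 = 2.747911.
Q̄ = (S₀/π) × [bracket] = (1948/π) × 2.747911 = 1703.9 W/m².
— Configuration B (φ=+79.0°):
cos H₀ = −tan(+79.0°) tan(+61.300°) = -9.3967 ≤ −1 ⇒ polar day, H₀ = π.
Bracket: H₀ sin φ sin δ + cos φ cos δ sin H₀ = 3.1416×0.98163×0.87715 + 0.19081×0.48022×0.00000 = 2.705033 + 0.000000 = 2.705033.
Q̄ = (S₀/π) × [bracket] = (1948/π) × 2.705033 = 1677.3 W/m².
Ratio Q̄_A / Q̄_B = 1703.9 / 1677.3 = 1.016.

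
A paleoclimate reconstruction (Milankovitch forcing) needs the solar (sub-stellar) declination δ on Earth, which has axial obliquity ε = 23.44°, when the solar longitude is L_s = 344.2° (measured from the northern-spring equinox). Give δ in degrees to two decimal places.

sin δ = sin ε · sin L_s = sin 23.44° × sin 344.2° = -0.108310.
δ = arcsin(-0.108310) = -6.22°.

δ = -6.22°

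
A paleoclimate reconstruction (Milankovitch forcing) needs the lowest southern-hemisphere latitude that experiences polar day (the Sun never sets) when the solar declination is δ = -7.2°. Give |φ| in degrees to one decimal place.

Polar day requires cos H₀ = −tan φ tan δ ≤ −1, i.e. tan φ tan δ ≥ 1.
The boundary is |tan φ| · |tan δ| = 1, so |φ| = 90° − |δ| = 90° − 7.2° = 82.8° in the southern hemisphere.

|φ| = 82.8°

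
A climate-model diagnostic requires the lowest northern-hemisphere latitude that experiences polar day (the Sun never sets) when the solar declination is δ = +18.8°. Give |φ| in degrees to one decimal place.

Polar day requires cos H₀ = −tan φ tan δ ≤ −1, i.e. tan φ tan δ ≥ 1.
The boundary is |tan φ| · |tan δ| = 1, so |φ| = 90° − |δ| = 90° − 18.8° = 71.2° in the northern hemisphere.

|φ| = 71.2°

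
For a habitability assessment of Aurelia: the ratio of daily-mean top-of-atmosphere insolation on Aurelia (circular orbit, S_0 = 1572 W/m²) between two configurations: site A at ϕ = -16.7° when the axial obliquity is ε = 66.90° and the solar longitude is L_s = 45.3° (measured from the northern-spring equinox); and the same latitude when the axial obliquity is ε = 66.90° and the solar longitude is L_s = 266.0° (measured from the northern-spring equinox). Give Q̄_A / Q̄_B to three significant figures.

Q̄_A / Q̄_B ≈ 0.510

— Configuration A (ϕ=-16.7°):
Solar declination: sin δ = sin ε · sin L_s = sin 66.90° × sin 45.3° = 0.65381, so δ = +40.829°.
cos h₀ = −tan(-16.7°) tan(+40.829°) = 0.2592, h₀ = 1.3086 rad.
Bracket: h₀ sin ϕ sin δ + cos ϕ cos δ sin h₀ = 1.3086×-0.28736×0.65381 + 0.95782×0.75666×0.96581 = -0.245858 + 0.699965 = 0.454107.
Q̄ = (S_0/π) × [bracket] = (1572/π) × 0.454107 = 227.23 W/m².
— Configuration B (ϕ=-16.7°):
Solar declination: sin δ = sin ε · sin L_s = sin 66.90° × sin 266.0° = -0.91758, so δ = -66.575°.
cos h₀ = −tan(-16.7°) tan(-66.575°) = -0.6925, h₀ = 2.3357 rad.
Bracket: h₀ sin ϕ sin δ + cos ϕ cos δ sin h₀ = 2.3357×-0.28736×-0.91758 + 0.95782×0.39755×0.72145 = 0.615868 + 0.274715 = 0.890583.
Q̄ = (S_0/π) × [bracket] = (1572/π) × 0.890583 = 445.63 W/m².
Ratio Q̄_A / Q̄_B = 227.23 / 445.63 = 0.5099.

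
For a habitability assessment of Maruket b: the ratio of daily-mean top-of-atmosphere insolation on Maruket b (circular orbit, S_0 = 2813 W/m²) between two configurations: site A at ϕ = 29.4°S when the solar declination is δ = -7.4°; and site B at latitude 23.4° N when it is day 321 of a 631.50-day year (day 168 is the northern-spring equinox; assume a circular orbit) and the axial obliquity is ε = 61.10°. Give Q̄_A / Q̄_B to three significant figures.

— Configuration A (ϕ=-29.4°):
cos h₀ = −tan(-29.4°) tan(-7.400°) = -0.0732, h₀ = 1.6440 rad.
Bracket: h₀ sin ϕ sin δ + cos ϕ cos δ sin h₀ = 1.6440×-0.49090×-0.12880 + 0.87121×0.99167×0.99732 = 0.103947 + 0.861637 = 0.965584.
Q̄ = (S_0/π) × [bracket] = (2813/π) × 0.965584 = 864.59 W/m².
— Configuration B (ϕ=+23.4°):
Solar longitude: L_s = 360° × (321 − 168)/631.50 = 87.221°.
sin δ = sin 61.10° × sin 87.221° = 0.87443, so δ = +60.978°.
cos h₀ = −tan(+23.4°) tan(+60.978°) = -0.7800, h₀ = 2.4654 rad.
Bracket: h₀ sin ϕ sin δ + cos ϕ cos δ sin h₀ = 2.4654×0.39715×0.87443 + 0.91775×0.48514×0.62580 = 0.856184 + 0.278629 = 1.134813.
Q̄ = (S_0/π) × [bracket] = (2813/π) × 1.134813 = 1016.1 W/m².
Ratio Q̄_A / Q̄_B = 864.59 / 1016.1 = 0.8509.

Q̄_A / Q̄_B ≈ 0.851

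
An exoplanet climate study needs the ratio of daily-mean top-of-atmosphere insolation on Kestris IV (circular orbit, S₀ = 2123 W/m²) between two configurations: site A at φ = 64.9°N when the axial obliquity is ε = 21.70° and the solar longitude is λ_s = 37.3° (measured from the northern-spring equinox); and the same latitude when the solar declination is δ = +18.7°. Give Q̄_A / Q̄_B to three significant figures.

— Configuration A (φ=+64.9°):
Solar declination: sin δ = sin ε · sin λ_s = sin 21.70° × sin 37.3° = 0.22406, so δ = +12.948°.
cos H₀ = −tan(+64.9°) tan(+12.948°) = -0.4908, H₀ = 2.0838 rad.
Bracket: H₀ sin φ sin δ + cos φ cos δ sin H₀ = 2.0838×0.90557×0.22406 + 0.42420×0.97457×0.87127 = 0.422807 + 0.360194 = 0.783001.
Q̄ = (S₀/π) × [bracket] = (2123/π) × 0.783001 = 529.13 W/m².
— Configuration B (φ=+64.9°):
cos H₀ = −tan(+64.9°) tan(+18.700°) = -0.7226, H₀ = 2.3783 rad.
Bracket: H₀ sin φ sin δ + cos φ cos δ sin H₀ = 2.3783×0.90557×0.32061 + 0.42420×0.94721×0.69129 = 0.690503 + 0.277765 = 0.968268.
Q̄ = (S₀/π) × [bracket] = (2123/π) × 0.968268 = 654.33 W/m².
Ratio Q̄_A / Q̄_B = 529.13 / 654.33 = 0.8087.

Q̄_A / Q̄_B ≈ 0.809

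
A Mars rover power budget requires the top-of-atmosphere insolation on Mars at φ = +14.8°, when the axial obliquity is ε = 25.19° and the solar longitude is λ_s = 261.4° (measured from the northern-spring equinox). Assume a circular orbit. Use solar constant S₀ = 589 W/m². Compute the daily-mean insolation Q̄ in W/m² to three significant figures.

Solar declination: sin δ = sin ε · sin λ_s = sin 25.19° × sin 261.4° = -0.42084, so δ = -24.887°.
cos H₀ = −tan(+14.8°) tan(-24.887°) = 0.1226, H₀ = 1.4479 rad.
Bracket: H₀ sin φ sin δ + cos φ cos δ sin H₀ = 1.4479×0.25545×-0.42084 + 0.96682×0.90714×0.99246 = -0.155654 + 0.870428 = 0.714774.
Q̄ = (S₀/π) × [bracket] = (589/π) × 0.714774 = 134.0 W/m².

Q̄ ≈ 134 W/m²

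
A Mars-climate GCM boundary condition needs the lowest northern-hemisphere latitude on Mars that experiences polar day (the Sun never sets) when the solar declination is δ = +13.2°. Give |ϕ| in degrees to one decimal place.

Polar day requires cos h₀ = −tan ϕ tan δ ≤ −1, i.e. tan ϕ tan δ ≥ 1.
The boundary is |tan ϕ| · |tan δ| = 1, so |ϕ| = 90° − |δ| = 90° − 13.2° = 76.8° in the northern hemisphere.

|ϕ| = 76.8°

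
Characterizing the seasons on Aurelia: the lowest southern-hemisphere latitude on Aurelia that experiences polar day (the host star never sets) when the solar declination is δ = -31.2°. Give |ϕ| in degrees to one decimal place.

|ϕ| = 58.8°

Polar day requires cos h₀ = −tan ϕ tan δ ≤ −1, i.e. tan ϕ tan δ ≥ 1.
The boundary is |tan ϕ| · |tan δ| = 1, so |ϕ| = 90° − |δ| = 90° − 31.2° = 58.8° in the southern hemisphere.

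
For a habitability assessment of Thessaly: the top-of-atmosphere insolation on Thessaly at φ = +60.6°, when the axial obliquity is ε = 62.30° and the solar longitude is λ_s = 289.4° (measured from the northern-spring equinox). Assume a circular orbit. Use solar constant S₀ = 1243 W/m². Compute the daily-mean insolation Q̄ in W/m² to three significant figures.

Q̄ ≈ 0.00 W/m²

Solar declination: sin δ = sin ε · sin λ_s = sin 62.30° × sin 289.4° = -0.83512, so δ = -56.629°.
cos H₀ = −tan(+60.6°) tan(-56.629°) = 2.6944 ≥ 1 ⇒ polar night, H₀ = 0 and Q̄ = 0.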